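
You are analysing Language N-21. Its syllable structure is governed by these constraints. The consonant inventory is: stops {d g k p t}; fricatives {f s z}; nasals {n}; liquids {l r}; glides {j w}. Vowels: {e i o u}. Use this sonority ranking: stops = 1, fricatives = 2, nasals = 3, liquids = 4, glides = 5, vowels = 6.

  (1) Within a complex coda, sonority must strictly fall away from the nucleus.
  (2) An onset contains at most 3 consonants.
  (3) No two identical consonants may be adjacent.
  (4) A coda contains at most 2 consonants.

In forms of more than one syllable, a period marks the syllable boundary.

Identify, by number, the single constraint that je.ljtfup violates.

2

je.ljtfup: syllable 2 onset /ljtf/ has 4 consonants (> 3).
This is a violation of constraint 2: "An onset contains at most 3 consonants."
The remaining constraints (1, 3, 4) are satisfied.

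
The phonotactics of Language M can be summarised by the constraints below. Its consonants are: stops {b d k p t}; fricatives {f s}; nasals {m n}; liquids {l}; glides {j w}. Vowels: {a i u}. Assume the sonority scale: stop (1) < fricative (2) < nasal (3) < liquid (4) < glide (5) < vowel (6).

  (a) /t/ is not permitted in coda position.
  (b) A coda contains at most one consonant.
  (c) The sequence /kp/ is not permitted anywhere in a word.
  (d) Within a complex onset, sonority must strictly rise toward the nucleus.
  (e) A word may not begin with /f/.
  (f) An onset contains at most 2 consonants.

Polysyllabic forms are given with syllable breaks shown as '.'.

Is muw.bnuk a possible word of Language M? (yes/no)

muw.bnuk — σ1 onset /m/, coda /w/ ok; σ2 onset /bn/ (1→3 rises), coda /k/ ok → permitted

yes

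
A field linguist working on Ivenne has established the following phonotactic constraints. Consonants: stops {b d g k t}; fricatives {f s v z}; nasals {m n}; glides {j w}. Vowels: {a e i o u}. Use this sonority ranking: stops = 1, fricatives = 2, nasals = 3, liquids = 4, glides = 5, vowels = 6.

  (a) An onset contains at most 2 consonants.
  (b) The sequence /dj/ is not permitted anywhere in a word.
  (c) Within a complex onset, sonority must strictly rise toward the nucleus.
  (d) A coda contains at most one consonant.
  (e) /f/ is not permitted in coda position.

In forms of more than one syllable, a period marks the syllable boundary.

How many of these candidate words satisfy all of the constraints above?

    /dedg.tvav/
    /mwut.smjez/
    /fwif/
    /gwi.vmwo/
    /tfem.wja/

0

/dedg.tvav/ — violates constraint (d): syllable 1 coda /dg/ has 2 consonants (> 1) → phonotactically illegal
/mwut.smjez/ — violates constraint (a): syllable 2 onset /smj/ has 3 consonants (> 2) → phonotactically illegal
/fwif/ — violates constraint (e): syllable 1 coda contains /f/ → phonotactically illegal
/gwi.vmwo/ — violates constraint (a): syllable 2 onset /vmw/ has 3 consonants (> 2) → phonotactically illegal
/tfem.wja/ — violates constraint (c): syllable 2 onset /wj/: /w/ (glide, 5) → /j/ (glide, 5) does not rise → phonotactically illegal
No form is phonotactically legal → 0.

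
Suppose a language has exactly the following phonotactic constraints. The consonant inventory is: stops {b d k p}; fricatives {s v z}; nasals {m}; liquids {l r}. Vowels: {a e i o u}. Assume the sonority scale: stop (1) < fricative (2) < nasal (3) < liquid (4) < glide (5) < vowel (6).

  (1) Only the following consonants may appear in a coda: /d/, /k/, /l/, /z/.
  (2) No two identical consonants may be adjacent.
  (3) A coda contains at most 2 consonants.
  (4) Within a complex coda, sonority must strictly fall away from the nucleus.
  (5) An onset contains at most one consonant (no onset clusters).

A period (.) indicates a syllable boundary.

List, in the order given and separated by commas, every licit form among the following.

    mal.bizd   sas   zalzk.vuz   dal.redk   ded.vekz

mal.bizd — σ1 onset /m/, coda /l/ ok; σ2 onset /b/, coda /zd/ (2→1 falls) ok → licit
sas — violates constraint 1: syllable 1 coda contains /s/, which is not a licensed coda consonant → illicit
zalzk.vuz — violates constraint 3: syllable 1 coda /lzk/ has 3 consonants (> 2) → illicit
dal.redk — violates constraint 4: syllable 2 coda /dk/: /d/ (stop, 1) → /k/ (stop, 1) does not fall → illicit
ded.vekz — violates constraint 4: syllable 2 coda /kz/: /k/ (stop, 1) → /z/ (fricative, 2) does not fall → illicit

mal.bizd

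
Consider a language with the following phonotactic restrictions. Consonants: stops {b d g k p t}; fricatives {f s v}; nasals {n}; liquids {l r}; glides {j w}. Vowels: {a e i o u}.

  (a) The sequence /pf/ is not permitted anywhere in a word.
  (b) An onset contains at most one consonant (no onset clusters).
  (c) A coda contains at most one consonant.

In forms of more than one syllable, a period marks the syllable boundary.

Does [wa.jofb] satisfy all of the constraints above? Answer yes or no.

[wa.jofb] — violates constraint (c): syllable 2 coda /fb/ has 2 consonants (> 1) → not permitted

no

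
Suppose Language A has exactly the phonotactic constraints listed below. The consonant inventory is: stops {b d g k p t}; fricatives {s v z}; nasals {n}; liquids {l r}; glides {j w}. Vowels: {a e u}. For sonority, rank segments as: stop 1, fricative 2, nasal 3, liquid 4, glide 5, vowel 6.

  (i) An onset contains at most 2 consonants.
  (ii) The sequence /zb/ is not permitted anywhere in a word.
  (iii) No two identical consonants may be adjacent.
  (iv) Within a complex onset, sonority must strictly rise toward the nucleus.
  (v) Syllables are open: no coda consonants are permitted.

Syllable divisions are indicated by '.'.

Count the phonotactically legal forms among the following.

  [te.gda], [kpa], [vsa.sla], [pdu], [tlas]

[te.gda] — violates constraint (iv): syllable 2 onset /gd/: /g/ (stop, 1) → /d/ (stop, 1) does not rise → phonotactically illegal
[kpa] — violates constraint (iv): syllable 1 onset /kp/: /k/ (stop, 1) → /p/ (stop, 1) does not rise → phonotactically illegal
[vsa.sla] — violates constraint (iv): syllable 1 onset /vs/: /v/ (fricative, 2) → /s/ (fricative, 2) does not rise → phonotactically illegal
[pdu] — violates constraint (iv): syllable 1 onset /pd/: /p/ (stop, 1) → /d/ (stop, 1) does not rise → phonotactically illegal
[tlas] — violates constraint (v): syllable 1 coda /s/ has 1 consonant (> 0) → phonotactically illegal
No form is phonotactically legal → 0.

0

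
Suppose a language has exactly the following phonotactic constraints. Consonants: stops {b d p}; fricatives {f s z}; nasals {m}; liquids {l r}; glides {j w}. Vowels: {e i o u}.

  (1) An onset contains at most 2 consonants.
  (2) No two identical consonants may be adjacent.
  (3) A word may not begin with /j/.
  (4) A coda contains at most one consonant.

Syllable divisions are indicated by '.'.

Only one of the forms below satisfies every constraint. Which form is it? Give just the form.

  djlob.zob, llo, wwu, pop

djlob.zob — violates constraint 1: syllable 1 onset /djl/ has 3 consonants (> 2) → ill-formed
llo — violates constraint 2: adjacent identical consonants /ll/ → ill-formed
wwu — violates constraint 2: adjacent identical consonants /ww/ → ill-formed
pop — σ1 onset /p/, coda /p/ ok → well-formed

pop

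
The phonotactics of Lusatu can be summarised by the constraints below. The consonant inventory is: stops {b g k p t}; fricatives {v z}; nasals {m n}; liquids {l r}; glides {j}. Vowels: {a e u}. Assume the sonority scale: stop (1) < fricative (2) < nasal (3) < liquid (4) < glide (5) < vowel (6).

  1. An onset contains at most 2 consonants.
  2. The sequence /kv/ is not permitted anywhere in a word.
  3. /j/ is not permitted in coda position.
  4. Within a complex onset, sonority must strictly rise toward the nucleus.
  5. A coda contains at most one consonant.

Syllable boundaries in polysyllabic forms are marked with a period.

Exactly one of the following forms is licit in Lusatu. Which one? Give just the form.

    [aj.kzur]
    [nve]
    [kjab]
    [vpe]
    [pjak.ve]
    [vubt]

[aj.kzur] — violates constraint 3: syllable 1 coda contains /j/ → illicit
[nve] — violates constraint 4: syllable 1 onset /nv/: /n/ (nasal, 3) → /v/ (fricative, 2) does not rise → illicit
[kjab] — σ1 onset /kj/ (1→5 rises), coda /b/ ok → licit
[vpe] — violates constraint 4: syllable 1 onset /vp/: /v/ (fricative, 2) → /p/ (stop, 1) does not rise → illicit
[pjak.ve] — violates constraint 2: contains banned sequence /kv/ → illicit
[vubt] — violates constraint 5: syllable 1 coda /bt/ has 2 consonants (> 1) → illicit

[kjab]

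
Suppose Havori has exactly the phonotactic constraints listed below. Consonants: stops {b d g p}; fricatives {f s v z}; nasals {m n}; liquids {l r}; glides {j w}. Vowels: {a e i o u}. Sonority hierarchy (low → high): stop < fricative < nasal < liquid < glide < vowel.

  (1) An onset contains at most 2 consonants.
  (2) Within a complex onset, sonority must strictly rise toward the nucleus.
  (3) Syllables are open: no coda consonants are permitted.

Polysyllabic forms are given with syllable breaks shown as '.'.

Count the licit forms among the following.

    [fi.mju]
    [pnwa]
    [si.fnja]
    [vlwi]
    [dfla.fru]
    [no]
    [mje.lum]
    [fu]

[fi.mju] — σ1 onset /f/, coda /∅/ ok; σ2 onset /mj/ (3→5 rises), coda /∅/ ok → licit
[pnwa] — violates constraint 1: syllable 1 onset /pnw/ has 3 consonants (> 2) → illicit
[si.fnja] — violates constraint 1: syllable 2 onset /fnj/ has 3 consonants (> 2) → illicit
[vlwi] — violates constraint 1: syllable 1 onset /vlw/ has 3 consonants (> 2) → illicit
[dfla.fru] — violates constraint 1: syllable 1 onset /dfl/ has 3 consonants (> 2) → illicit
[no] — σ1 onset /n/, coda /∅/ ok → licit
[mje.lum] — violates constraint 3: syllable 2 coda /m/ has 1 consonant (> 0) → illicit
[fu] — σ1 onset /f/, coda /∅/ ok → licit
Licit: [fi.mju], [no], [fu] → 3.

3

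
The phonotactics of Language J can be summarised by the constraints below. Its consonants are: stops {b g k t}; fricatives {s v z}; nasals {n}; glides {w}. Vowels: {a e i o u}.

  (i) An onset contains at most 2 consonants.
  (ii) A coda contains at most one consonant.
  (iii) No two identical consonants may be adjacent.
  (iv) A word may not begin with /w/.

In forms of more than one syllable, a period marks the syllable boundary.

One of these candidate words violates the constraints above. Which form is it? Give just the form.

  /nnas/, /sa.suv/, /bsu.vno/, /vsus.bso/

/nnas/ — violates constraint (iii): adjacent identical consonants /nn/ → phonotactically illegal
/sa.suv/ — σ1 onset /s/, coda /∅/ ok; σ2 onset /s/, coda /v/ ok → phonotactically legal
/bsu.vno/ — σ1 onset /bs/ (2C), coda /∅/ ok; σ2 onset /vn/ (2C), coda /∅/ ok → phonotactically legal
/vsus.bso/ — σ1 onset /vs/ (2C), coda /s/ ok; σ2 onset /bs/ (2C), coda /∅/ ok → phonotactically legal

/nnas/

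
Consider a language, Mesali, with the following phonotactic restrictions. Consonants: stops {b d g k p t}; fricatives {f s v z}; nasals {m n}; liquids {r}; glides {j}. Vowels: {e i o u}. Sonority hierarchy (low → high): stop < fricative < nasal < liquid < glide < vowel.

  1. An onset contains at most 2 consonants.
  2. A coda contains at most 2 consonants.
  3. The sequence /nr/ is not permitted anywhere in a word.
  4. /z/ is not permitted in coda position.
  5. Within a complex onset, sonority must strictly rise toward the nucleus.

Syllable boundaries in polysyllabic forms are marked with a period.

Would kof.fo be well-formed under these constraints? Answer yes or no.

yes

kof.fo — σ1 onset /k/, coda /f/ ok; σ2 onset /f/, coda /∅/ ok → well-formed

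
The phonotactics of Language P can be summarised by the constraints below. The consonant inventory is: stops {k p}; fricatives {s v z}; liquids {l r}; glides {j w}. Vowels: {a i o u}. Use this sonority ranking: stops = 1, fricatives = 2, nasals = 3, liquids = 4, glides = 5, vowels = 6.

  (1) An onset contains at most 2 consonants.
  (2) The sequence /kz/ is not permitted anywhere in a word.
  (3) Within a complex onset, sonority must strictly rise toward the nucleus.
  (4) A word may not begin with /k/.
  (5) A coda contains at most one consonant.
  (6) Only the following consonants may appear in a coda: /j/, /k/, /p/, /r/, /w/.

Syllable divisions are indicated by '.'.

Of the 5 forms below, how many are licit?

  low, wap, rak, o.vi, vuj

low — σ1 onset /l/, coda /w/ ok → licit
wap — σ1 onset /w/, coda /p/ ok → licit
rak — σ1 onset /r/, coda /k/ ok → licit
o.vi — σ1 onset /∅/, coda /∅/ ok; σ2 onset /v/, coda /∅/ ok → licit
vuj — σ1 onset /v/, coda /j/ ok → licit
Licit: low, wap, rak, o.vi, vuj → 5.

5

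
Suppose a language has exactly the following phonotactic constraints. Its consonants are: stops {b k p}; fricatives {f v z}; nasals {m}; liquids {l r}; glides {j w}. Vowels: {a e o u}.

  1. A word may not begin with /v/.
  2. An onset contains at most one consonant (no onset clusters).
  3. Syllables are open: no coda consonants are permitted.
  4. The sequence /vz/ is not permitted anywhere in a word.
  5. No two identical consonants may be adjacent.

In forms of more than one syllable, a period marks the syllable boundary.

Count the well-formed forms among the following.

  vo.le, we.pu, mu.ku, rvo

2

vo.le — violates constraint 1: word begins with /v/ → ill-formed
we.pu — σ1 onset /w/, coda /∅/ ok; σ2 onset /p/, coda /∅/ ok → well-formed
mu.ku — σ1 onset /m/, coda /∅/ ok; σ2 onset /k/, coda /∅/ ok → well-formed
rvo — violates constraint 2: syllable 1 onset /rv/ has 2 consonants (> 1) → ill-formed
Well-formed: we.pu, mu.ku → 2.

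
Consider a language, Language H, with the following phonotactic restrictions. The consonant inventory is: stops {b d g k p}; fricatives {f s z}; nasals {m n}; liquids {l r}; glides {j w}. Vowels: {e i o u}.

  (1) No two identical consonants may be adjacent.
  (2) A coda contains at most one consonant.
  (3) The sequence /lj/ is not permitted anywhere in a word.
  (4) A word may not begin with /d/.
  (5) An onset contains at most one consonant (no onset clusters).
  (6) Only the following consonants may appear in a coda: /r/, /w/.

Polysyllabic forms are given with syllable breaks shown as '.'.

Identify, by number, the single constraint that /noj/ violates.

6

/noj/: syllable 1 coda contains /j/, which is not a licensed coda consonant.
This is a violation of constraint 6: "Only the following consonants may appear in a coda: /r/, /w/."
The remaining constraints (1, 2, 3, 4, 5) are satisfied.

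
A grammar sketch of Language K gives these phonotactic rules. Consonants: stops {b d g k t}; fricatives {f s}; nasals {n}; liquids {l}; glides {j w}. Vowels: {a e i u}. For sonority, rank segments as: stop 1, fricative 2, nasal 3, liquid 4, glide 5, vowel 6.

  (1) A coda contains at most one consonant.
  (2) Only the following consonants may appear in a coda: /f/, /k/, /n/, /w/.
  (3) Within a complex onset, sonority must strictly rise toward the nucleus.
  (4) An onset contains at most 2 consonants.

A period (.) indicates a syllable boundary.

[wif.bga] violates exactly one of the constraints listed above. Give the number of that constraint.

[wif.bga]: syllable 2 onset /bg/: /b/ (stop, 1) → /g/ (stop, 1) does not rise.
This is a violation of constraint 3: "Within a complex onset, sonority must strictly rise toward the nucleus."
The remaining constraints (1, 2, 4) are satisfied.

3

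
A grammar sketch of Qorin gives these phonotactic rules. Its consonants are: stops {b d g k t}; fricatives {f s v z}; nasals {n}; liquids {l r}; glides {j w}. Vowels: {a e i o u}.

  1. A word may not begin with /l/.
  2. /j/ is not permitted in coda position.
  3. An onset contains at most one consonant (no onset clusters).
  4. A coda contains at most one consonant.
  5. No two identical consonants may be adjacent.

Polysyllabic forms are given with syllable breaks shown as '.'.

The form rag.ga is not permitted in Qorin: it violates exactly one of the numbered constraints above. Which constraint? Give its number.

5

rag.ga: adjacent identical consonants /gg/.
This is a violation of constraint 5: "No two identical consonants may be adjacent."
The remaining constraints (1, 2, 3, 4) are satisfied.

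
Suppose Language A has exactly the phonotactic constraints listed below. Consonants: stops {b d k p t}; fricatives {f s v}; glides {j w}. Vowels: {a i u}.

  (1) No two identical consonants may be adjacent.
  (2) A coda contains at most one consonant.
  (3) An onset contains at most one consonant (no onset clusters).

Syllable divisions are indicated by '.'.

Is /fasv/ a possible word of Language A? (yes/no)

/fasv/ — violates constraint 2: syllable 1 coda /sv/ has 2 consonants (> 1) → ill-formed

no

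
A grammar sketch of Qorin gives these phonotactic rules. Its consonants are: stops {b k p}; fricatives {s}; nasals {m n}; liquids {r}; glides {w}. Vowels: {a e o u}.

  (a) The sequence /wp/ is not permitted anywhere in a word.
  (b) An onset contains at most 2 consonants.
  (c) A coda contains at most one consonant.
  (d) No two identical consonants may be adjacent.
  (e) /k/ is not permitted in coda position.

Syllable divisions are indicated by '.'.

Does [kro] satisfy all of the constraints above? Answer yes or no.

[kro] — σ1 onset /kr/ (2C), coda /∅/ ok → well-formed

yes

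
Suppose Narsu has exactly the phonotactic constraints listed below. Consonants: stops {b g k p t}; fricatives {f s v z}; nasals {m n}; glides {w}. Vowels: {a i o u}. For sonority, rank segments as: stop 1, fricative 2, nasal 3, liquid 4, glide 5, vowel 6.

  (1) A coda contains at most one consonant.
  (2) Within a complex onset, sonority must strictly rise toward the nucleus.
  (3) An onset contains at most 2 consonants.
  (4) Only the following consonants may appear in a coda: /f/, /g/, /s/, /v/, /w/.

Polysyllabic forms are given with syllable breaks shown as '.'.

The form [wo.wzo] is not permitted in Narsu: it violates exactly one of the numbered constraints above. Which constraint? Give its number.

2

[wo.wzo]: syllable 2 onset /wz/: /w/ (glide, 5) → /z/ (fricative, 2) does not rise.
This is a violation of constraint 2: "Within a complex onset, sonority must strictly rise toward the nucleus."
The remaining constraints (1, 3, 4) are satisfied.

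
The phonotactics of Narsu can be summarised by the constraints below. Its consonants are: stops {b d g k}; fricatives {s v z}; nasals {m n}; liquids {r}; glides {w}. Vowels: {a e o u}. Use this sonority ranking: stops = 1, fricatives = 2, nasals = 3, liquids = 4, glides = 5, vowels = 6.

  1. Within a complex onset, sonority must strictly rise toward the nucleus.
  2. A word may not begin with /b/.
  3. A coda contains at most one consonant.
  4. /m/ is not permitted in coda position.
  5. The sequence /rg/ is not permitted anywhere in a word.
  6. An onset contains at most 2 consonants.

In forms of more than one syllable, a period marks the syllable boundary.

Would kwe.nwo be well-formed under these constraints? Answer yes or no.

yes

kwe.nwo — σ1 onset /kw/ (1→5 rises), coda /∅/ ok; σ2 onset /nw/ (3→5 rises), coda /∅/ ok → well-formed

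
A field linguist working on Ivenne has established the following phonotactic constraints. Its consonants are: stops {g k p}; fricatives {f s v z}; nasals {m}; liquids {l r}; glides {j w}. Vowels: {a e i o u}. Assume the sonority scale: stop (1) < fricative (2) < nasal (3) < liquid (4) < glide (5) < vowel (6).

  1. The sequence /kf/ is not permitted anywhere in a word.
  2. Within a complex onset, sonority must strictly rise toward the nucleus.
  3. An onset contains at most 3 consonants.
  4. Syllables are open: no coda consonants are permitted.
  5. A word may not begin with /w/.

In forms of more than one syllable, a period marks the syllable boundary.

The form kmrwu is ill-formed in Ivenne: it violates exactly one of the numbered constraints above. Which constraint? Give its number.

kmrwu: syllable 1 onset /kmrw/ has 4 consonants (> 3).
This is a violation of constraint 3: "An onset contains at most 3 consonants."
The remaining constraints (1, 2, 4, 5) are satisfied.

3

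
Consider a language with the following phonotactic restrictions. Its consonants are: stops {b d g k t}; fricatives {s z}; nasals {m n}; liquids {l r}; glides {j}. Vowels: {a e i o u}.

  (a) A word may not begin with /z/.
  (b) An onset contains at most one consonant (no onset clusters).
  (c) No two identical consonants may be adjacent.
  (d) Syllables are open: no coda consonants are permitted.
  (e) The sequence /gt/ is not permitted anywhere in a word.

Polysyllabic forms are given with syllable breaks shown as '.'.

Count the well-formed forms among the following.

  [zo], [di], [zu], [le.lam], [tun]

1

[zo] — violates constraint (a): word begins with /z/ → ill-formed
[di] — σ1 onset /d/, coda /∅/ ok → well-formed
[zu] — violates constraint (a): word begins with /z/ → ill-formed
[le.lam] — violates constraint (d): syllable 2 coda /m/ has 1 consonant (> 0) → ill-formed
[tun] — violates constraint (d): syllable 1 coda /n/ has 1 consonant (> 0) → ill-formed
Well-formed: [di] → 1.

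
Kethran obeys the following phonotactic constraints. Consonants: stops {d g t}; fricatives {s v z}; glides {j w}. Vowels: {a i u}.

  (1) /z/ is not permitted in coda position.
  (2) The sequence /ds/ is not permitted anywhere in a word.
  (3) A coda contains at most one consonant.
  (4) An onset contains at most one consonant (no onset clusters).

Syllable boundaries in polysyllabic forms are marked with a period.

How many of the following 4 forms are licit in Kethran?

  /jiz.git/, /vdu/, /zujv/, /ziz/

0

/jiz.git/ — violates constraint 1: syllable 1 coda contains /z/ → illicit
/vdu/ — violates constraint 4: syllable 1 onset /vd/ has 2 consonants (> 1) → illicit
/zujv/ — violates constraint 3: syllable 1 coda /jv/ has 2 consonants (> 1) → illicit
/ziz/ — violates constraint 1: syllable 1 coda contains /z/ → illicit
No form is licit → 0.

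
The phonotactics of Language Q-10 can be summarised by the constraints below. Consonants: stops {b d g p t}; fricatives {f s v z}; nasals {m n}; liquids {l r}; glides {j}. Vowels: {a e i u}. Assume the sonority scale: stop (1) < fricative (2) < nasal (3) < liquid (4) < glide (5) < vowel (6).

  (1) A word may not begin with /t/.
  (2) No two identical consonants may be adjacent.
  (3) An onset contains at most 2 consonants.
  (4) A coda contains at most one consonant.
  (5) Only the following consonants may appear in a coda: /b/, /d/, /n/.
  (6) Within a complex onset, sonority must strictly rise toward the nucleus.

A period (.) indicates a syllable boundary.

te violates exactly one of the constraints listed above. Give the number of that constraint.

1

te: word begins with /t/.
This is a violation of constraint 1: "A word may not begin with /t/."
The remaining constraints (2, 3, 4, 5, 6) are satisfied.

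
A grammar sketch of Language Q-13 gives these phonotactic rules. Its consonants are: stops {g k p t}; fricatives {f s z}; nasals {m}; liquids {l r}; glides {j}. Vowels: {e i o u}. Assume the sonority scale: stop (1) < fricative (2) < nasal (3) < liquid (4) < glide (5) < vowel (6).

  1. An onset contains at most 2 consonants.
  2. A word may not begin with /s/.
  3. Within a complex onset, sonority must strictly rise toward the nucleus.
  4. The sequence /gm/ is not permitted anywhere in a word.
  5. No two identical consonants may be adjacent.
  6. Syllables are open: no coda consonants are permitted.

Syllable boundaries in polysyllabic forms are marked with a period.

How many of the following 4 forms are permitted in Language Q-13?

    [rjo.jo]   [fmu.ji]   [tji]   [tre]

[rjo.jo] — σ1 onset /rj/ (4→5 rises), coda /∅/ ok; σ2 onset /j/, coda /∅/ ok → permitted
[fmu.ji] — σ1 onset /fm/ (2→3 rises), coda /∅/ ok; σ2 onset /j/, coda /∅/ ok → permitted
[tji] — σ1 onset /tj/ (1→5 rises), coda /∅/ ok → permitted
[tre] — σ1 onset /tr/ (1→4 rises), coda /∅/ ok → permitted
Permitted: [rjo.jo], [fmu.ji], [tji], [tre] → 4.

4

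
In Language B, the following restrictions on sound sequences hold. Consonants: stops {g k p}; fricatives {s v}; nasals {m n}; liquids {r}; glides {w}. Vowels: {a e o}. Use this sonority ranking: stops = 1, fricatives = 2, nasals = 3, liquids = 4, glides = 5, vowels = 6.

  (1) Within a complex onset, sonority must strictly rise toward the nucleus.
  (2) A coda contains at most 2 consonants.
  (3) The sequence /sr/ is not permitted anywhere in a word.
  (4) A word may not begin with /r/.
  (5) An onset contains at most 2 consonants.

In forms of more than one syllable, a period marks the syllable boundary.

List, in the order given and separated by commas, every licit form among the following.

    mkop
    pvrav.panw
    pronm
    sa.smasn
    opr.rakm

pronm, sa.smasn, opr.rakm

mkop — violates constraint 1: syllable 1 onset /mk/: /m/ (nasal, 3) → /k/ (stop, 1) does not rise → illicit
pvrav.panw — violates constraint 5: syllable 1 onset /pvr/ has 3 consonants (> 2) → illicit
pronm — σ1 onset /pr/ (1→4 rises), coda /nm/ (2C) ok → licit
sa.smasn — σ1 onset /s/, coda /∅/ ok; σ2 onset /sm/ (2→3 rises), coda /sn/ (2C) ok → licit
opr.rakm — σ1 onset /∅/, coda /pr/ (2C) ok; σ2 onset /r/, coda /km/ (2C) ok → licit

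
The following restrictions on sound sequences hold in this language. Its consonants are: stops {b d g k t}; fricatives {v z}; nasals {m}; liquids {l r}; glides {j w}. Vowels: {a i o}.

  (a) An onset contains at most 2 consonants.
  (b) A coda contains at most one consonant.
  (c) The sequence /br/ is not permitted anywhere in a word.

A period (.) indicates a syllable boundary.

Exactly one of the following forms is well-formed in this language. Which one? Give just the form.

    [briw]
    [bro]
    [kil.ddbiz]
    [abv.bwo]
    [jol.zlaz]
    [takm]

[briw] — violates constraint (c): contains banned sequence /br/ → ill-formed
[bro] — violates constraint (c): contains banned sequence /br/ → ill-formed
[kil.ddbiz] — violates constraint (a): syllable 2 onset /ddb/ has 3 consonants (> 2) → ill-formed
[abv.bwo] — violates constraint (b): syllable 1 coda /bv/ has 2 consonants (> 1) → ill-formed
[jol.zlaz] — σ1 onset /j/, coda /l/ ok; σ2 onset /zl/ (2C), coda /z/ ok → well-formed
[takm] — violates constraint (b): syllable 1 coda /km/ has 2 consonants (> 1) → ill-formed

[jol.zlaz]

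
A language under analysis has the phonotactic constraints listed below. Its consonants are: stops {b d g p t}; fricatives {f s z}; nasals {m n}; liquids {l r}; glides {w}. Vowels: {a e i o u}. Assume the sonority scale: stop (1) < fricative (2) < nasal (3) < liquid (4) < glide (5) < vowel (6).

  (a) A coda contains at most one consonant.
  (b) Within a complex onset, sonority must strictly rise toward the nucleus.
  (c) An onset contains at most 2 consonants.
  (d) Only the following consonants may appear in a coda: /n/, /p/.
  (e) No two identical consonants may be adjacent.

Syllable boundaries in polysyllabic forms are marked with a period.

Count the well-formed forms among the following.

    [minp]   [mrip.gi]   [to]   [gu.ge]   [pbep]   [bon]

[minp] — violates constraint (a): syllable 1 coda /np/ has 2 consonants (> 1) → ill-formed
[mrip.gi] — σ1 onset /mr/ (3→4 rises), coda /p/ ok; σ2 onset /g/, coda /∅/ ok → well-formed
[to] — σ1 onset /t/, coda /∅/ ok → well-formed
[gu.ge] — σ1 onset /g/, coda /∅/ ok; σ2 onset /g/, coda /∅/ ok → well-formed
[pbep] — violates constraint (b): syllable 1 onset /pb/: /p/ (stop, 1) → /b/ (stop, 1) does not rise → ill-formed
[bon] — σ1 onset /b/, coda /n/ ok → well-formed
Well-formed: [mrip.gi], [to], [gu.ge], [bon] → 4.

4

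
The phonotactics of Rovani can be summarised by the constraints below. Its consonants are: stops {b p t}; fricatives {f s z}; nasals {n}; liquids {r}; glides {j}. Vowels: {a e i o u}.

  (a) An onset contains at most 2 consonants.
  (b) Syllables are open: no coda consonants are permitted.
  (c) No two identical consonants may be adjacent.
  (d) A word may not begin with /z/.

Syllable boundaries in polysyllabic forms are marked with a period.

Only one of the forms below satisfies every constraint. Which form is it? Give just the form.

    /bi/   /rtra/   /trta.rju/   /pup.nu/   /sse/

/bi/ — σ1 onset /b/, coda /∅/ ok → well-formed
/rtra/ — violates constraint (a): syllable 1 onset /rtr/ has 3 consonants (> 2) → ill-formed
/trta.rju/ — violates constraint (a): syllable 1 onset /trt/ has 3 consonants (> 2) → ill-formed
/pup.nu/ — violates constraint (b): syllable 1 coda /p/ has 1 consonant (> 0) → ill-formed
/sse/ — violates constraint (c): adjacent identical consonants /ss/ → ill-formed

/bi/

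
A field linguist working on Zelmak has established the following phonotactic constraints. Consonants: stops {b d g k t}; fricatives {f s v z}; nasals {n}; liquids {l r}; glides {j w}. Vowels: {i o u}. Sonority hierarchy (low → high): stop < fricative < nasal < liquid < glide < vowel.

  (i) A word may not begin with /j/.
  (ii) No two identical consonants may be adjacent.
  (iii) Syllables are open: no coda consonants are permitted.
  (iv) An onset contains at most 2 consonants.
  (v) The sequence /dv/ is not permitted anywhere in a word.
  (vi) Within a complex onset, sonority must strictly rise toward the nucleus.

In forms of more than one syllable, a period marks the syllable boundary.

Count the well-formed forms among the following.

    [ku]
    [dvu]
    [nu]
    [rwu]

3

[ku] — σ1 onset /k/, coda /∅/ ok → well-formed
[dvu] — violates constraint (v): contains banned sequence /dv/ → ill-formed
[nu] — σ1 onset /n/, coda /∅/ ok → well-formed
[rwu] — σ1 onset /rw/ (4→5 rises), coda /∅/ ok → well-formed
Well-formed: [ku], [nu], [rwu] → 3.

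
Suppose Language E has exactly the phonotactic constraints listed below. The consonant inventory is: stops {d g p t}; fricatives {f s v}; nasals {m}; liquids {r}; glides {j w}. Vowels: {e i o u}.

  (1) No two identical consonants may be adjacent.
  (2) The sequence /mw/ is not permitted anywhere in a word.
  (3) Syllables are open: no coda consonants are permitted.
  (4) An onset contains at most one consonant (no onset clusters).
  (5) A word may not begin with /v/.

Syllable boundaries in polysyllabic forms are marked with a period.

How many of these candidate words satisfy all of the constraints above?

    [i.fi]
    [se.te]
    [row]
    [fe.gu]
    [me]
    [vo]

[i.fi] — σ1 onset /∅/, coda /∅/ ok; σ2 onset /f/, coda /∅/ ok → phonotactically legal
[se.te] — σ1 onset /s/, coda /∅/ ok; σ2 onset /t/, coda /∅/ ok → phonotactically legal
[row] — violates constraint 3: syllable 1 coda /w/ has 1 consonant (> 0) → phonotactically illegal
[fe.gu] — σ1 onset /f/, coda /∅/ ok; σ2 onset /g/, coda /∅/ ok → phonotactically legal
[me] — σ1 onset /m/, coda /∅/ ok → phonotactically legal
[vo] — violates constraint 5: word begins with /v/ → phonotactically illegal
Phonotactically legal: [i.fi], [se.te], [fe.gu], [me] → 4.

4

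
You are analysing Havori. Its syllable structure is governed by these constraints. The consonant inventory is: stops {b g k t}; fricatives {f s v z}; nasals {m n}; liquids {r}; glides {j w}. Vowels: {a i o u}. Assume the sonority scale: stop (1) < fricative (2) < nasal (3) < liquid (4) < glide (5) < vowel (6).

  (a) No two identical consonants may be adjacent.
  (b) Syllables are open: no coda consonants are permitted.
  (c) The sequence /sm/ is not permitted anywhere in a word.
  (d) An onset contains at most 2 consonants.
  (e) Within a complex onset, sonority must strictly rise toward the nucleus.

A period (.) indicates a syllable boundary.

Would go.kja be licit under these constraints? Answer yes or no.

yes

go.kja — σ1 onset /g/, coda /∅/ ok; σ2 onset /kj/ (1→5 rises), coda /∅/ ok → licit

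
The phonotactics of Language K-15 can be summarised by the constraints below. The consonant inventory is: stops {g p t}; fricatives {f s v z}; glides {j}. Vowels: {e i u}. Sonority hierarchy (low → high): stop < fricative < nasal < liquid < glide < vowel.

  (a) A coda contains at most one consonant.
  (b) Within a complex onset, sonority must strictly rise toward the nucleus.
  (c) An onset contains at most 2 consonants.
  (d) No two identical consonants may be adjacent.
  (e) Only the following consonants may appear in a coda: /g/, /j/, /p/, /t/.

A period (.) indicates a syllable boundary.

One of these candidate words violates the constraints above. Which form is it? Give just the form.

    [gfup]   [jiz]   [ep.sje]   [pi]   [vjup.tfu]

[jiz]

[gfup] — σ1 onset /gf/ (1→2 rises), coda /p/ ok → well-formed
[jiz] — violates constraint (e): syllable 1 coda contains /z/, which is not a licensed coda consonant → ill-formed
[ep.sje] — σ1 onset /∅/, coda /p/ ok; σ2 onset /sj/ (2→5 rises), coda /∅/ ok → well-formed
[pi] — σ1 onset /p/, coda /∅/ ok → well-formed
[vjup.tfu] — σ1 onset /vj/ (2→5 rises), coda /p/ ok; σ2 onset /tf/ (1→2 rises), coda /∅/ ok → well-formed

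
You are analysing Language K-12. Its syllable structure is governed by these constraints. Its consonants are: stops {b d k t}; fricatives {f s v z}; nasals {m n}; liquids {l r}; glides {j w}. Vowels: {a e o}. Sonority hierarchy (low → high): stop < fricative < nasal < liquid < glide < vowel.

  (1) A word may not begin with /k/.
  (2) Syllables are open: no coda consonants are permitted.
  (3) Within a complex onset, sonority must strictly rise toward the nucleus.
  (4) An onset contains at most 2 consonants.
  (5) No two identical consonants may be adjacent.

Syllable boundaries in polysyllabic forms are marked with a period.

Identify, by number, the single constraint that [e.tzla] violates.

4

[e.tzla]: syllable 2 onset /tzl/ has 3 consonants (> 2).
This is a violation of constraint 4: "An onset contains at most 2 consonants."
The remaining constraints (1, 2, 3, 5) are satisfied.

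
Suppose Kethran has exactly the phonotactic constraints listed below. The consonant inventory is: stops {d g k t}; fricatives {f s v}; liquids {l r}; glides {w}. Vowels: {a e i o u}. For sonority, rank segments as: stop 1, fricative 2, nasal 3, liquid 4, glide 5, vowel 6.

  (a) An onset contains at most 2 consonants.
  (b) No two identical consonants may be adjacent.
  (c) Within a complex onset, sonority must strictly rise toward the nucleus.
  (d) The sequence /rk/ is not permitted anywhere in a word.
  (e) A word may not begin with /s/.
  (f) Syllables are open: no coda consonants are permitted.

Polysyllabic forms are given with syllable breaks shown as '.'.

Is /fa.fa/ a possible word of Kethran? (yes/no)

yes

/fa.fa/ — σ1 onset /f/, coda /∅/ ok; σ2 onset /f/, coda /∅/ ok → licit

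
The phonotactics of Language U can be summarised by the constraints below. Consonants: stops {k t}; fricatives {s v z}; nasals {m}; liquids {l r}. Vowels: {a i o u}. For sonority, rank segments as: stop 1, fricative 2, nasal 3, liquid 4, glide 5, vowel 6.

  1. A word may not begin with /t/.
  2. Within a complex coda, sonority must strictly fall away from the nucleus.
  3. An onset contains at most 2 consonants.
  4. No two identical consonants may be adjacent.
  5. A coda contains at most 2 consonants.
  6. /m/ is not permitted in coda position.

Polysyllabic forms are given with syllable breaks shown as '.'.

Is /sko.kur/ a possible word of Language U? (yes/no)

yes

/sko.kur/ — σ1 onset /sk/ (2C), coda /∅/ ok; σ2 onset /k/, coda /r/ ok → licit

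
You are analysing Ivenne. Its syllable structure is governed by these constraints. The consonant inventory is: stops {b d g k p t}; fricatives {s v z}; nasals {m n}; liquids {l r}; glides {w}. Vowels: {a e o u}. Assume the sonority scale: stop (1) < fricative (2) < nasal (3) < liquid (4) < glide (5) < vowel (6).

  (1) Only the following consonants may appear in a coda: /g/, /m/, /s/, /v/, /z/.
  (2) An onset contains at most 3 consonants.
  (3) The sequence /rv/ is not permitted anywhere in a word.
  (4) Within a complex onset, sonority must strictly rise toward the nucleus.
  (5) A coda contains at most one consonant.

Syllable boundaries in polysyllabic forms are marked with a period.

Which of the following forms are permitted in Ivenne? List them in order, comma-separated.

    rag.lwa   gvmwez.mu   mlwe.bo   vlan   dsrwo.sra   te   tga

rag.lwa — σ1 onset /r/, coda /g/ ok; σ2 onset /lw/ (4→5 rises), coda /∅/ ok → permitted
gvmwez.mu — violates constraint 2: syllable 1 onset /gvmw/ has 4 consonants (> 3) → not permitted
mlwe.bo — σ1 onset /mlw/ (3→4→5 rises), coda /∅/ ok; σ2 onset /b/, coda /∅/ ok → permitted
vlan — violates constraint 1: syllable 1 coda contains /n/, which is not a licensed coda consonant → not permitted
dsrwo.sra — violates constraint 2: syllable 1 onset /dsrw/ has 4 consonants (> 3) → not permitted
te — σ1 onset /t/, coda /∅/ ok → permitted
tga — violates constraint 4: syllable 1 onset /tg/: /t/ (stop, 1) → /g/ (stop, 1) does not rise → not permitted

rag.lwa, mlwe.bo, te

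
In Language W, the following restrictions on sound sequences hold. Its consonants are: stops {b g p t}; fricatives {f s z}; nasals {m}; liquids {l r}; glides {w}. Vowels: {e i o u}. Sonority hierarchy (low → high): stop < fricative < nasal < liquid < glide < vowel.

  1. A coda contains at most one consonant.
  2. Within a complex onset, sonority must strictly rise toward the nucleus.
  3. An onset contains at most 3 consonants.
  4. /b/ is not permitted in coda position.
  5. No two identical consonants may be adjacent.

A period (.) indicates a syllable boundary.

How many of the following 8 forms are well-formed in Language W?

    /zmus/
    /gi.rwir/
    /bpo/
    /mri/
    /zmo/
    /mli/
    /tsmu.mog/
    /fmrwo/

/zmus/ — σ1 onset /zm/ (2→3 rises), coda /s/ ok → well-formed
/gi.rwir/ — σ1 onset /g/, coda /∅/ ok; σ2 onset /rw/ (4→5 rises), coda /r/ ok → well-formed
/bpo/ — violates constraint 2: syllable 1 onset /bp/: /b/ (stop, 1) → /p/ (stop, 1) does not rise → ill-formed
/mri/ — σ1 onset /mr/ (3→4 rises), coda /∅/ ok → well-formed
/zmo/ — σ1 onset /zm/ (2→3 rises), coda /∅/ ok → well-formed
/mli/ — σ1 onset /ml/ (3→4 rises), coda /∅/ ok → well-formed
/tsmu.mog/ — σ1 onset /tsm/ (1→2→3 rises), coda /∅/ ok; σ2 onset /m/, coda /g/ ok → well-formed
/fmrwo/ — violates constraint 3: syllable 1 onset /fmrw/ has 4 consonants (> 3) → ill-formed
Well-formed: /zmus/, /gi.rwir/, /mri/, /zmo/, /mli/, /tsmu.mog/ → 6.

6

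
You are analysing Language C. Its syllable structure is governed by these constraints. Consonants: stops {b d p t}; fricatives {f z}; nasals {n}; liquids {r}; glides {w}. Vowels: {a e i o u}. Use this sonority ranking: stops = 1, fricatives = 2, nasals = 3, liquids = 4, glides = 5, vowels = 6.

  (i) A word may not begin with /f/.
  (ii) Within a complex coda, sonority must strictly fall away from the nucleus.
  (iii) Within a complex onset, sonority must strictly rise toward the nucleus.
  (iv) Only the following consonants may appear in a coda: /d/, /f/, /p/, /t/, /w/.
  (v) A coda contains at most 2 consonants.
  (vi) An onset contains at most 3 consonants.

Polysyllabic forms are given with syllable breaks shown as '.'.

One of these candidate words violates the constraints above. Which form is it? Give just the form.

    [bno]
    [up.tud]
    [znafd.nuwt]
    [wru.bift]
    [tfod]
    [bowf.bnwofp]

[bno] — σ1 onset /bn/ (1→3 rises), coda /∅/ ok → permitted
[up.tud] — σ1 onset /∅/, coda /p/ ok; σ2 onset /t/, coda /d/ ok → permitted
[znafd.nuwt] — σ1 onset /zn/ (2→3 rises), coda /fd/ (2→1 falls) ok; σ2 onset /n/, coda /wt/ (5→1 falls) ok → permitted
[wru.bift] — violates constraint (iii): syllable 1 onset /wr/: /w/ (glide, 5) → /r/ (liquid, 4) does not rise → not permitted
[tfod] — σ1 onset /tf/ (1→2 rises), coda /d/ ok → permitted
[bowf.bnwofp] — σ1 onset /b/, coda /wf/ (5→2 falls) ok; σ2 onset /bnw/ (1→3→5 rises), coda /fp/ (2→1 falls) ok → permitted

[wru.bift]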